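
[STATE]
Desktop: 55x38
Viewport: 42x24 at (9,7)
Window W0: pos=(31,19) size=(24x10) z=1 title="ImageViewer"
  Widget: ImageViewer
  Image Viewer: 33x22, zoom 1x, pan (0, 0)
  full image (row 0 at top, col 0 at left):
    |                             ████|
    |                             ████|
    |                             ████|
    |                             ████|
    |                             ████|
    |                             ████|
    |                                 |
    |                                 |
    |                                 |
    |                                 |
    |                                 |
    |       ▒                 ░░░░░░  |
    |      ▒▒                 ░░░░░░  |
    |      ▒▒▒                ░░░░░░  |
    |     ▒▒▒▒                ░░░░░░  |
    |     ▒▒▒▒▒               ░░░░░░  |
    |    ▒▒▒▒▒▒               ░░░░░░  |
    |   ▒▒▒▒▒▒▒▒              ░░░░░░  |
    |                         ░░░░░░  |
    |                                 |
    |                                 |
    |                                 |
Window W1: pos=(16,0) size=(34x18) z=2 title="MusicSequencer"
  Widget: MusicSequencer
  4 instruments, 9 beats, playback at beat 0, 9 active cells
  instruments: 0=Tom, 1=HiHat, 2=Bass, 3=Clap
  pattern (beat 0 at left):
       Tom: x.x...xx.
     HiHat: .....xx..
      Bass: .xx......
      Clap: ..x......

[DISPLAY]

       ┃  Clap··█······                 ┃ 
       ┃                                ┃ 
       ┃                                ┃ 
       ┃                                ┃ 
       ┃                                ┃ 
       ┃                                ┃ 
       ┃                                ┃ 
       ┃                                ┃ 
       ┃                                ┃ 
       ┃                                ┃ 
       ┗━━━━━━━━━━━━━━━━━━━━━━━━━━━━━━━━┛ 
                                          
                      ┏━━━━━━━━━━━━━━━━━━━
                      ┃ ImageViewer       
                      ┠───────────────────
                      ┃                   
                      ┃                   
                      ┃                   
                      ┃                   
                      ┃                   
                      ┃                   
                      ┗━━━━━━━━━━━━━━━━━━━
                                          
                                          


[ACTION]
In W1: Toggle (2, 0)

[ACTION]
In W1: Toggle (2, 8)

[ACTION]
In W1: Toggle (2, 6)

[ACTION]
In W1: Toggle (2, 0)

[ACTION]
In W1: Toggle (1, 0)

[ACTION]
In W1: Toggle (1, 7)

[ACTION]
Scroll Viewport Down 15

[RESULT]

       ┃                                ┃ 
       ┃                                ┃ 
       ┃                                ┃ 
       ┗━━━━━━━━━━━━━━━━━━━━━━━━━━━━━━━━┛ 
                                          
                      ┏━━━━━━━━━━━━━━━━━━━
                      ┃ ImageViewer       
                      ┠───────────────────
                      ┃                   
                      ┃                   
                      ┃                   
                      ┃                   
                      ┃                   
                      ┃                   
                      ┗━━━━━━━━━━━━━━━━━━━
                                          
                                          
                                          
                                          
                                          
                                          
                                          
                                          
                                          


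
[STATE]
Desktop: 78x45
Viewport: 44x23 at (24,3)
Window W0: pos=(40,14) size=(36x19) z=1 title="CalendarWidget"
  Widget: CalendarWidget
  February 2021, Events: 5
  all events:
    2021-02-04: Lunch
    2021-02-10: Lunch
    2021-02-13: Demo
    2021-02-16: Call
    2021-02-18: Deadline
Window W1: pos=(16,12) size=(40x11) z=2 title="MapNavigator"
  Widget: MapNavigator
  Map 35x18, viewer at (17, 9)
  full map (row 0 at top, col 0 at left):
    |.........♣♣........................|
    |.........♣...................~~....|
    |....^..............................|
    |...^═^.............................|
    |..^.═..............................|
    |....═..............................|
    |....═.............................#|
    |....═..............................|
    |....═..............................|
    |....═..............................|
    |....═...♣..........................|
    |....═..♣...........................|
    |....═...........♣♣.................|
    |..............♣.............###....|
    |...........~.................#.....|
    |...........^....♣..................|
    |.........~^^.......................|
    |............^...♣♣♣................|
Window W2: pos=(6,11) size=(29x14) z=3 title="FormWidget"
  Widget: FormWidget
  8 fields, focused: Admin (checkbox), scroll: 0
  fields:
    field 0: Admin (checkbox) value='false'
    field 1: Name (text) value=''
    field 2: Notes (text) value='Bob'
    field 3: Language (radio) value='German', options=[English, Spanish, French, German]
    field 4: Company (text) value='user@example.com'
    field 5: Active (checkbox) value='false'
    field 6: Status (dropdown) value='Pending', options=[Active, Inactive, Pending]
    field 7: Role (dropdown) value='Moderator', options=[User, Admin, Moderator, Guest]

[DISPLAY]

                                            
                                            
                                            
                                            
                                            
                                            
                                            
                                            
━━━━━━━━━━┓                                 
          ┃━━━━━━━━━━━━━━━━━━━━┓            
──────────┨                    ┃            
          ┃────────────────────┨━━━━━━━━━━━━
         ]┃..................# ┃            
b        ]┃................... ┃────────────
 English  ┃................... ┃ary 2021    
er@exampl]┃.@................. ┃Sa Su       
          ┃................... ┃  6  7      
nding   ▼]┃................... ┃ 13* 14     
derator ▼]┃♣♣................. ┃9 20 21     
          ┃━━━━━━━━━━━━━━━━━━━━┛27 28       
          ┃     ┃                           
━━━━━━━━━━┛     ┃                           
                ┃                           


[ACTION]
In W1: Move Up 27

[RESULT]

                                            
                                            
                                            
                                            
                                            
                                            
                                            
                                            
━━━━━━━━━━┓                                 
          ┃━━━━━━━━━━━━━━━━━━━━┓            
──────────┨                    ┃            
          ┃────────────────────┨━━━━━━━━━━━━
         ]┃                    ┃            
b        ]┃                    ┃────────────
 English  ┃                    ┃ary 2021    
er@exampl]┃.@................. ┃Sa Su       
          ┃.............~~.... ┃  6  7      
nding   ▼]┃................... ┃ 13* 14     
derator ▼]┃................... ┃9 20 21     
          ┃━━━━━━━━━━━━━━━━━━━━┛27 28       
          ┃     ┃                           
━━━━━━━━━━┛     ┃                           
                ┃                           


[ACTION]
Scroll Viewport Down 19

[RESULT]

          ┃━━━━━━━━━━━━━━━━━━━━┛27 28       
          ┃     ┃                           
━━━━━━━━━━┛     ┃                           
                ┃                           
                ┃                           
                ┃                           
                ┃                           
                ┃                           
                ┃                           
                ┃                           
                ┗━━━━━━━━━━━━━━━━━━━━━━━━━━━
                                            
                                            
                                            
                                            
                                            
                                            
                                            
                                            
                                            
                                            
                                            
                                            


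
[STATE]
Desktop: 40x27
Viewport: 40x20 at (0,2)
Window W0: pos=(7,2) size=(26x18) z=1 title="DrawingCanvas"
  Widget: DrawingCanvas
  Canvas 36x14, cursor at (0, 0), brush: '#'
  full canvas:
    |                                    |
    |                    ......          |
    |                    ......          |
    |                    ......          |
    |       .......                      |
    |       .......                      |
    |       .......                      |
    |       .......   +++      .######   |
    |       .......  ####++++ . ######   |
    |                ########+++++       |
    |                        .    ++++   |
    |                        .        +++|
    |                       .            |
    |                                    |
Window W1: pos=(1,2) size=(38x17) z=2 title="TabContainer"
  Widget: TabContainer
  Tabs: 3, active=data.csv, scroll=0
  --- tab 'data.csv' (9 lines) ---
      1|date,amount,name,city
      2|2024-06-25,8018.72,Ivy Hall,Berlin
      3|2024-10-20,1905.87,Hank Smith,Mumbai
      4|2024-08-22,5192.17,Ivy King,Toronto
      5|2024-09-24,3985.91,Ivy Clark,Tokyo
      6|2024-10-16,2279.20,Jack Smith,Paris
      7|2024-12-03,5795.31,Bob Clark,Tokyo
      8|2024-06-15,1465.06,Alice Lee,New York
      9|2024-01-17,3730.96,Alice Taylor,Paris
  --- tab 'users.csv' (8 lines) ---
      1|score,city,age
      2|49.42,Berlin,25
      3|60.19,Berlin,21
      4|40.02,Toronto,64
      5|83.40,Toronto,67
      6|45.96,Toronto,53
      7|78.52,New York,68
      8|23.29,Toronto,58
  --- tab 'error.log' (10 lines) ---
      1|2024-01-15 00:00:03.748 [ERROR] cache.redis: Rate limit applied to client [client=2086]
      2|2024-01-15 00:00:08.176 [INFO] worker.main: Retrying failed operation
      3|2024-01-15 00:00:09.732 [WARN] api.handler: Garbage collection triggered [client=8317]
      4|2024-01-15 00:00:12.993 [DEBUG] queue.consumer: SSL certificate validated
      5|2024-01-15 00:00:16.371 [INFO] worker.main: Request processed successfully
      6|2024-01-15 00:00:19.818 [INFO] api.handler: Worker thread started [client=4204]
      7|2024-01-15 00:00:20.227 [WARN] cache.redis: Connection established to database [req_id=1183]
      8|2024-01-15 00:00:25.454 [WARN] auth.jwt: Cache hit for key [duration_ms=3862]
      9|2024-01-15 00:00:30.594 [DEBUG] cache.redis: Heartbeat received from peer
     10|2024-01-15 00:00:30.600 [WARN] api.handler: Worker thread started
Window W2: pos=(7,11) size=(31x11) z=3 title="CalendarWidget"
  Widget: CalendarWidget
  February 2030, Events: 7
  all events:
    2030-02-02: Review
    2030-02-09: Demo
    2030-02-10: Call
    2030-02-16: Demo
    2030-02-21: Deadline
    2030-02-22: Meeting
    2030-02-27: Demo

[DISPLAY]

 ┏━━━━━━━━━━━━━━━━━━━━━━━━━━━━━━━━━━━━┓ 
 ┃ TabContainer                       ┃ 
 ┠────────────────────────────────────┨ 
 ┃[data.csv]│ users.csv │ error.log   ┃ 
 ┃────────────────────────────────────┃ 
 ┃date,amount,name,city               ┃ 
 ┃2024-06-25,8018.72,Ivy Hall,Berlin  ┃ 
 ┃2024-10-20,1905.87,Hank Smith,Mumbai┃ 
 ┃2024-08-22,5192.17,Ivy King,Toronto ┃ 
 ┃2024-┏━━━━━━━━━━━━━━━━━━━━━━━━━━━━━┓┃ 
 ┃2024-┃ CalendarWidget              ┃┃ 
 ┃2024-┠─────────────────────────────┨┃ 
 ┃2024-┃        February 2030        ┃┃ 
 ┃2024-┃Mo Tu We Th Fr Sa Su         ┃┃ 
 ┃     ┃             1  2*  3        ┃┃ 
 ┃     ┃ 4  5  6  7  8  9* 10*       ┃┃ 
 ┗━━━━━┃11 12 13 14 15 16* 17        ┃┛ 
       ┃18 19 20 21* 22* 23 24       ┃  
       ┃25 26 27* 28                 ┃  
       ┗━━━━━━━━━━━━━━━━━━━━━━━━━━━━━┛  


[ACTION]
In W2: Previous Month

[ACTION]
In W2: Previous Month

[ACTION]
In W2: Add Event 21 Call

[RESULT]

 ┏━━━━━━━━━━━━━━━━━━━━━━━━━━━━━━━━━━━━┓ 
 ┃ TabContainer                       ┃ 
 ┠────────────────────────────────────┨ 
 ┃[data.csv]│ users.csv │ error.log   ┃ 
 ┃────────────────────────────────────┃ 
 ┃date,amount,name,city               ┃ 
 ┃2024-06-25,8018.72,Ivy Hall,Berlin  ┃ 
 ┃2024-10-20,1905.87,Hank Smith,Mumbai┃ 
 ┃2024-08-22,5192.17,Ivy King,Toronto ┃ 
 ┃2024-┏━━━━━━━━━━━━━━━━━━━━━━━━━━━━━┓┃ 
 ┃2024-┃ CalendarWidget              ┃┃ 
 ┃2024-┠─────────────────────────────┨┃ 
 ┃2024-┃        December 2029        ┃┃ 
 ┃2024-┃Mo Tu We Th Fr Sa Su         ┃┃ 
 ┃     ┃                1  2         ┃┃ 
 ┃     ┃ 3  4  5  6  7  8  9         ┃┃ 
 ┗━━━━━┃10 11 12 13 14 15 16         ┃┛ 
       ┃17 18 19 20 21* 22 23        ┃  
       ┃24 25 26 27 28 29 30         ┃  
       ┗━━━━━━━━━━━━━━━━━━━━━━━━━━━━━┛  


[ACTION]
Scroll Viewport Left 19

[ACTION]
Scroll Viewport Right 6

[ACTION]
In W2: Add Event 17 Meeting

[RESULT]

 ┏━━━━━━━━━━━━━━━━━━━━━━━━━━━━━━━━━━━━┓ 
 ┃ TabContainer                       ┃ 
 ┠────────────────────────────────────┨ 
 ┃[data.csv]│ users.csv │ error.log   ┃ 
 ┃────────────────────────────────────┃ 
 ┃date,amount,name,city               ┃ 
 ┃2024-06-25,8018.72,Ivy Hall,Berlin  ┃ 
 ┃2024-10-20,1905.87,Hank Smith,Mumbai┃ 
 ┃2024-08-22,5192.17,Ivy King,Toronto ┃ 
 ┃2024-┏━━━━━━━━━━━━━━━━━━━━━━━━━━━━━┓┃ 
 ┃2024-┃ CalendarWidget              ┃┃ 
 ┃2024-┠─────────────────────────────┨┃ 
 ┃2024-┃        December 2029        ┃┃ 
 ┃2024-┃Mo Tu We Th Fr Sa Su         ┃┃ 
 ┃     ┃                1  2         ┃┃ 
 ┃     ┃ 3  4  5  6  7  8  9         ┃┃ 
 ┗━━━━━┃10 11 12 13 14 15 16         ┃┛ 
       ┃17* 18 19 20 21* 22 23       ┃  
       ┃24 25 26 27 28 29 30         ┃  
       ┗━━━━━━━━━━━━━━━━━━━━━━━━━━━━━┛  


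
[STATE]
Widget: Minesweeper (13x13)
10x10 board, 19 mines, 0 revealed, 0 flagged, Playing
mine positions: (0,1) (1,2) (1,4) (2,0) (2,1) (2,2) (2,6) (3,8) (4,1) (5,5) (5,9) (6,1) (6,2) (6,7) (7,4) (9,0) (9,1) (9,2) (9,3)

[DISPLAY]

■■■■■■■■■■   
■■■■■■■■■■   
■■■■■■■■■■   
■■■■■■■■■■   
■■■■■■■■■■   
■■■■■■■■■■   
■■■■■■■■■■   
■■■■■■■■■■   
■■■■■■■■■■   
■■■■■■■■■■   
             
             
             


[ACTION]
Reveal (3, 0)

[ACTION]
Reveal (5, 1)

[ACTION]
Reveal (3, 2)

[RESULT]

■■■■■■■■■■   
■■■■■■■■■■   
■■■■■■■■■■   
3■3■■■■■■■   
■■■■■■■■■■   
■3■■■■■■■■   
■■■■■■■■■■   
■■■■■■■■■■   
■■■■■■■■■■   
■■■■■■■■■■   
             
             
             


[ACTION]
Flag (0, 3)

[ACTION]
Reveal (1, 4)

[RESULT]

■✹■⚑■■■■■■   
■■✹■✹■■■■■   
✹✹✹■■■✹■■■   
3■3■■■■■✹■   
■✹■■■■■■■■   
■3■■■✹■■■✹   
■✹✹■■■■✹■■   
■■■■✹■■■■■   
■■■■■■■■■■   
✹✹✹✹■■■■■■   
             
             
             


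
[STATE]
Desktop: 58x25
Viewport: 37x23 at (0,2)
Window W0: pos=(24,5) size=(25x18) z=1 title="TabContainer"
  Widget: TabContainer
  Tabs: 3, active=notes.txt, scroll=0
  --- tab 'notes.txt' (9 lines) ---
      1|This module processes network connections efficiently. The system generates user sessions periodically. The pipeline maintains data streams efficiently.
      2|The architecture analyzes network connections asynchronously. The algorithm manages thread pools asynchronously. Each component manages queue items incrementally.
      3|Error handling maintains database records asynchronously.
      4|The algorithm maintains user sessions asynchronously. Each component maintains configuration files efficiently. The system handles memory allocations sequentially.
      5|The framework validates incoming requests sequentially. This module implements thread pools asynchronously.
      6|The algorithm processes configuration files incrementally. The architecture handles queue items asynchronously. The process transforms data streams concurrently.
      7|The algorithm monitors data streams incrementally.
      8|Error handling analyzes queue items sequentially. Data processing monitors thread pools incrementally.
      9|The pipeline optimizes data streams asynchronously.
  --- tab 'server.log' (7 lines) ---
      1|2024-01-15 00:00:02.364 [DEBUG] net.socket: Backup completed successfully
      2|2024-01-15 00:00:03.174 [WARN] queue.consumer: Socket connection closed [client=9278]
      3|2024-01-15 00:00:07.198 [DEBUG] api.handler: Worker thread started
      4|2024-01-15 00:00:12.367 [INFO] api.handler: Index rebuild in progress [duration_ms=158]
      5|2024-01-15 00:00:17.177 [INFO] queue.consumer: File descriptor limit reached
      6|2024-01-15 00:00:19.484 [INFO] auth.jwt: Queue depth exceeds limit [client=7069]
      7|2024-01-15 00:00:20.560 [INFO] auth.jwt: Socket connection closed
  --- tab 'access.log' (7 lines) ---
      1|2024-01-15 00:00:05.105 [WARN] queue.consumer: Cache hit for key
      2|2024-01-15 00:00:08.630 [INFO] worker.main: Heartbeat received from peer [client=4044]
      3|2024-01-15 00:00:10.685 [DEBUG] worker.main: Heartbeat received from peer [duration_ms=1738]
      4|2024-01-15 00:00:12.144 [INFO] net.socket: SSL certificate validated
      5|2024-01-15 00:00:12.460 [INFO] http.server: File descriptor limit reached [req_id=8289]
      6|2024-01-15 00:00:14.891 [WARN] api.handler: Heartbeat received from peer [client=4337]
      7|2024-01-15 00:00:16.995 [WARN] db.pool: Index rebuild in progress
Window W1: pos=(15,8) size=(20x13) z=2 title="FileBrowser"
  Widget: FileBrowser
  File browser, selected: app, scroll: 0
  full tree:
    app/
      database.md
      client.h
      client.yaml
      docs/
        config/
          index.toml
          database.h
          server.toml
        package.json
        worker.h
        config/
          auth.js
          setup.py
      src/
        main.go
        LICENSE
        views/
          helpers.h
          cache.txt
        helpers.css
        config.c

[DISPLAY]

                                     
                                     
                                     
                        ┏━━━━━━━━━━━━
                        ┃ TabContaine
                        ┠────────────
               ┏━━━━━━━━━━━━━━━━━━┓]│
               ┃ FileBrowser      ┃──
               ┠──────────────────┨e 
               ┃> [-] app/        ┃ec
               ┃    database.md   ┃li
               ┃    client.h      ┃th
               ┃    client.yaml   ┃or
               ┃    [+] docs/     ┃th
               ┃    [+] src/      ┃th
               ┃                  ┃li
               ┃                  ┃ne
               ┃                  ┃  
               ┗━━━━━━━━━━━━━━━━━━┛  
                        ┃            
                        ┗━━━━━━━━━━━━
                                     
                                     


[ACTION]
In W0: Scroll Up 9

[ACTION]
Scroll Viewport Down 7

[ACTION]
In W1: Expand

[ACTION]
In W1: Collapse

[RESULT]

                                     
                                     
                                     
                        ┏━━━━━━━━━━━━
                        ┃ TabContaine
                        ┠────────────
               ┏━━━━━━━━━━━━━━━━━━┓]│
               ┃ FileBrowser      ┃──
               ┠──────────────────┨e 
               ┃> [+] app/        ┃ec
               ┃                  ┃li
               ┃                  ┃th
               ┃                  ┃or
               ┃                  ┃th
               ┃                  ┃th
               ┃                  ┃li
               ┃                  ┃ne
               ┃                  ┃  
               ┗━━━━━━━━━━━━━━━━━━┛  
                        ┃            
                        ┗━━━━━━━━━━━━
                                     
                                     


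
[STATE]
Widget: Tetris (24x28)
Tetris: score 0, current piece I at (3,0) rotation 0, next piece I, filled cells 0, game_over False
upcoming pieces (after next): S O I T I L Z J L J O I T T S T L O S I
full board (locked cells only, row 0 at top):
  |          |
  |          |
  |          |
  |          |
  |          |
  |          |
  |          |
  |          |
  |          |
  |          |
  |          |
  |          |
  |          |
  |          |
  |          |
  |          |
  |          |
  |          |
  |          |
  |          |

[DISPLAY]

   ████   │Next:        
          │████         
          │             
          │             
          │             
          │             
          │Score:       
          │0            
          │             
          │             
          │             
          │             
          │             
          │             
          │             
          │             
          │             
          │             
          │             
          │             
          │             
          │             
          │             
          │             
          │             
          │             
          │             
          │             


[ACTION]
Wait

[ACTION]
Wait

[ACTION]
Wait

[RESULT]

          │Next:        
          │████         
          │             
   ████   │             
          │             
          │             
          │Score:       
          │0            
          │             
          │             
          │             
          │             
          │             
          │             
          │             
          │             
          │             
          │             
          │             
          │             
          │             
          │             
          │             
          │             
          │             
          │             
          │             
          │             


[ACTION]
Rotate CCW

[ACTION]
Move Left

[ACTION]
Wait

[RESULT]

          │Next:        
          │████         
          │             
          │             
  █       │             
  █       │             
  █       │Score:       
  █       │0            
          │             
          │             
          │             
          │             
          │             
          │             
          │             
          │             
          │             
          │             
          │             
          │             
          │             
          │             
          │             
          │             
          │             
          │             
          │             
          │             


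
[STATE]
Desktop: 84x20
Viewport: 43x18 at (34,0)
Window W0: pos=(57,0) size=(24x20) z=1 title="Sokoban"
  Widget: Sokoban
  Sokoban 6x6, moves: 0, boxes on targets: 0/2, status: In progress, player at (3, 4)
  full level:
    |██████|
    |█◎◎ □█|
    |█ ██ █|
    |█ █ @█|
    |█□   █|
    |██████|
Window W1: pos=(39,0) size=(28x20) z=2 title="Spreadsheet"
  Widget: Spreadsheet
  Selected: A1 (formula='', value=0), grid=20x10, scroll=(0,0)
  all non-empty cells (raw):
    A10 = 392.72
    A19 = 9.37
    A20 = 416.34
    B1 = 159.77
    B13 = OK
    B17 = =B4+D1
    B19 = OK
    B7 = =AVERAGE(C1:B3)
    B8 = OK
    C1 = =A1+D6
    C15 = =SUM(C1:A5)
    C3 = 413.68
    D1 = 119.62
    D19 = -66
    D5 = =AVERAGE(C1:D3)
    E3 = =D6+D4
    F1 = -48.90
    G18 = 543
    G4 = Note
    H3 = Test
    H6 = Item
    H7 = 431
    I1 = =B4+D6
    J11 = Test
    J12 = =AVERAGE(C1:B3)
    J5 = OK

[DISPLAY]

     ┏━━━━━━━━━━━━━━━━━━━━━━━━━━┓━━━━━━━━━━
     ┃ Spreadsheet              ┃          
     ┠──────────────────────────┨──────────
     ┃A1:                       ┃          
     ┃       A       B       C  ┃          
     ┃--------------------------┃          
     ┃  1      [0]  159.77      ┃          
     ┃  2        0       0      ┃          
     ┃  3        0       0  413.┃          
     ┃  4        0       0      ┃ 0/2      
     ┃  5        0       0      ┃          
     ┃  6        0       0      ┃          
     ┃  7        0   95.58      ┃          
     ┃  8        0OK            ┃          
     ┃  9        0       0      ┃          
     ┃ 10   392.72       0      ┃          
     ┃ 11        0       0      ┃          
     ┃ 12        0       0      ┃          


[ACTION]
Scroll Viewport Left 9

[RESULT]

              ┏━━━━━━━━━━━━━━━━━━━━━━━━━━┓━
              ┃ Spreadsheet              ┃ 
              ┠──────────────────────────┨─
              ┃A1:                       ┃ 
              ┃       A       B       C  ┃ 
              ┃--------------------------┃ 
              ┃  1      [0]  159.77      ┃ 
              ┃  2        0       0      ┃ 
              ┃  3        0       0  413.┃ 
              ┃  4        0       0      ┃ 
              ┃  5        0       0      ┃ 
              ┃  6        0       0      ┃ 
              ┃  7        0   95.58      ┃ 
              ┃  8        0OK            ┃ 
              ┃  9        0       0      ┃ 
              ┃ 10   392.72       0      ┃ 
              ┃ 11        0       0      ┃ 
              ┃ 12        0       0      ┃ 


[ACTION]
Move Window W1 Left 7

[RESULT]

       ┏━━━━━━━━━━━━━━━━━━━━━━━━━━┓━━━━━━━━
       ┃ Spreadsheet              ┃okoban  
       ┠──────────────────────────┨────────
       ┃A1:                       ┃████    
       ┃       A       B       C  ┃◎ □█    
       ┃--------------------------┃██ █    
       ┃  1      [0]  159.77      ┃█ @█    
       ┃  2        0       0      ┃   █    
       ┃  3        0       0  413.┃████    
       ┃  4        0       0      ┃ves: 0  
       ┃  5        0       0      ┃        
       ┃  6        0       0      ┃        
       ┃  7        0   95.58      ┃        
       ┃  8        0OK            ┃        
       ┃  9        0       0      ┃        
       ┃ 10   392.72       0      ┃        
       ┃ 11        0       0      ┃        
       ┃ 12        0       0      ┃        


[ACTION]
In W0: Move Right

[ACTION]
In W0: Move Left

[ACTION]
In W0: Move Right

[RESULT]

       ┏━━━━━━━━━━━━━━━━━━━━━━━━━━┓━━━━━━━━
       ┃ Spreadsheet              ┃okoban  
       ┠──────────────────────────┨────────
       ┃A1:                       ┃████    
       ┃       A       B       C  ┃◎ □█    
       ┃--------------------------┃██ █    
       ┃  1      [0]  159.77      ┃█ @█    
       ┃  2        0       0      ┃   █    
       ┃  3        0       0  413.┃████    
       ┃  4        0       0      ┃ves: 2  
       ┃  5        0       0      ┃        
       ┃  6        0       0      ┃        
       ┃  7        0   95.58      ┃        
       ┃  8        0OK            ┃        
       ┃  9        0       0      ┃        
       ┃ 10   392.72       0      ┃        
       ┃ 11        0       0      ┃        
       ┃ 12        0       0      ┃        


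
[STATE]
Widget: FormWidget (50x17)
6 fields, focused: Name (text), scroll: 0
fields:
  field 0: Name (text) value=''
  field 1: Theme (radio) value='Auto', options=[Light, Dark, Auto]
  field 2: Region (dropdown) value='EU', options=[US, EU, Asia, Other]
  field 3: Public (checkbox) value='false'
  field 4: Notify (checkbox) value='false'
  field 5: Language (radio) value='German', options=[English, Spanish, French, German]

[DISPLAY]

> Name:       [                                  ]
  Theme:      ( ) Light  ( ) Dark  (●) Auto       
  Region:     [EU                               ▼]
  Public:     [ ]                                 
  Notify:     [ ]                                 
  Language:   ( ) English  ( ) Spanish  ( ) French
                                                  
                                                  
                                                  
                                                  
                                                  
                                                  
                                                  
                                                  
                                                  
                                                  
                                                  


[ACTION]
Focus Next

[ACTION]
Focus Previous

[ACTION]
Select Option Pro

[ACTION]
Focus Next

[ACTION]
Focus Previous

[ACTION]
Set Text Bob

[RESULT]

> Name:       [Bob                               ]
  Theme:      ( ) Light  ( ) Dark  (●) Auto       
  Region:     [EU                               ▼]
  Public:     [ ]                                 
  Notify:     [ ]                                 
  Language:   ( ) English  ( ) Spanish  ( ) French
                                                  
                                                  
                                                  
                                                  
                                                  
                                                  
                                                  
                                                  
                                                  
                                                  
                                                  


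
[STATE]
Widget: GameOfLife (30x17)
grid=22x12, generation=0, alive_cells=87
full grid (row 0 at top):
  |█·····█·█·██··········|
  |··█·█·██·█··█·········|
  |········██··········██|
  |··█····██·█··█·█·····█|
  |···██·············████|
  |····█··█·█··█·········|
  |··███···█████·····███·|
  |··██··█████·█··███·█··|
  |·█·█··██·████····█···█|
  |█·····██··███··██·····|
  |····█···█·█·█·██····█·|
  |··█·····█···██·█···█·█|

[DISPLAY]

Gen: 0                        
█·····█·█·██··········        
··█·█·██·█··█·········        
········██··········██        
··█····██·█··█·█·····█        
···██·············████        
····█··█·█··█·········        
··███···█████·····███·        
··██··█████·█··███·█··        
·█·█··██·████····█···█        
█·····██··███··██·····        
····█···█·█·█·██····█·        
··█·····█···██·█···█·█        
                              
                              
                              
                              


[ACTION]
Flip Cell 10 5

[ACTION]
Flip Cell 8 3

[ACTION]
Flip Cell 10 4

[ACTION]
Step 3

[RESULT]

Gen: 3                        
·····██···██··········        
····█··█···█··········        
····█·█·█·············        
··█······█··········█·        
·█··███··█··········██        
·······██···██·····█·█        
·██················███        
█·············█·····█·        
·██··········█··██····        
··········██··████····        
·········█···██·██····        
·········█···█········        
                              
                              
                              
                              


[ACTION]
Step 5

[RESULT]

Gen: 8                        
····████··············        
···█··█·█·············        
···█·█·█··█·········█·        
········█··█·······█·█        
··████··█·█·······██·█        
··██████·█············        
·····███··············        
······················        
············██········        
············██········        
············█·█·······        
······················        
                              
                              
                              
                              


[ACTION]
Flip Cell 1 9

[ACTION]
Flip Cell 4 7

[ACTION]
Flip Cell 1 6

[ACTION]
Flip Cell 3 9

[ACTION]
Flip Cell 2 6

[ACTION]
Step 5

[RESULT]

Gen: 13                       
·····████·············        
···██··██·············        
··········█···········        
····███····██·····██··        
······█··█·██····█····        
······██·█········██··        
······█··█············        
·······██·············        
······················        
······················        
······················        
······················        
                              
                              
                              
                              


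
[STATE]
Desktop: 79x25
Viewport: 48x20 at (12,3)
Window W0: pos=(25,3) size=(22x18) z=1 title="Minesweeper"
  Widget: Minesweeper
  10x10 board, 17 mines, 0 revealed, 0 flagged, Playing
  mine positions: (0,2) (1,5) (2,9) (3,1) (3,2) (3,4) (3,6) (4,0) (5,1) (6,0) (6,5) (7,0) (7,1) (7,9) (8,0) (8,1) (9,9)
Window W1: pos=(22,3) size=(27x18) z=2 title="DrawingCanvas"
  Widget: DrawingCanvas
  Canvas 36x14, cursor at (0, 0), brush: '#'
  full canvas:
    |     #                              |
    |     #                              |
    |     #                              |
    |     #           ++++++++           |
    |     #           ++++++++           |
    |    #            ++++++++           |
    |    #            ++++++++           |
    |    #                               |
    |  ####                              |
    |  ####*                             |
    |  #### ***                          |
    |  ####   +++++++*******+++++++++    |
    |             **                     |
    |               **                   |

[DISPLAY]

          ┏━━━━━━━━━━━━━━━━━━━━━━━━━┓           
          ┃ DrawingCanvas           ┃           
          ┠─────────────────────────┨           
          ┃+    #                   ┃           
          ┃     #                   ┃           
          ┃     #                   ┃           
          ┃     #           ++++++++┃           
          ┃     #           ++++++++┃           
          ┃    #            ++++++++┃           
          ┃    #            ++++++++┃           
          ┃    #                    ┃           
          ┃  ####                   ┃           
          ┃  ####*                  ┃           
          ┃  #### ***               ┃           
          ┃  ####   +++++++*******++┃           
          ┃             **          ┃           
          ┃               **        ┃           
          ┗━━━━━━━━━━━━━━━━━━━━━━━━━┛           
                                                
                                                


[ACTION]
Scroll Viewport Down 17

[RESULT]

          ┠─────────────────────────┨           
          ┃+    #                   ┃           
          ┃     #                   ┃           
          ┃     #                   ┃           
          ┃     #           ++++++++┃           
          ┃     #           ++++++++┃           
          ┃    #            ++++++++┃           
          ┃    #            ++++++++┃           
          ┃    #                    ┃           
          ┃  ####                   ┃           
          ┃  ####*                  ┃           
          ┃  #### ***               ┃           
          ┃  ####   +++++++*******++┃           
          ┃             **          ┃           
          ┃               **        ┃           
          ┗━━━━━━━━━━━━━━━━━━━━━━━━━┛           
                                                
                                                
                                                
                                                


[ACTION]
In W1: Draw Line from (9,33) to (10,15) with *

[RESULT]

          ┠─────────────────────────┨           
          ┃+    #                   ┃           
          ┃     #                   ┃           
          ┃     #                   ┃           
          ┃     #           ++++++++┃           
          ┃     #           ++++++++┃           
          ┃    #            ++++++++┃           
          ┃    #            ++++++++┃           
          ┃    #                    ┃           
          ┃  ####                   ┃           
          ┃  ####*                 *┃           
          ┃  #### ***     ********* ┃           
          ┃  ####   +++++++*******++┃           
          ┃             **          ┃           
          ┃               **        ┃           
          ┗━━━━━━━━━━━━━━━━━━━━━━━━━┛           
                                                
                                                
                                                
                                                


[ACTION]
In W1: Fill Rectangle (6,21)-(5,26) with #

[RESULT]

          ┠─────────────────────────┨           
          ┃+    #                   ┃           
          ┃     #                   ┃           
          ┃     #                   ┃           
          ┃     #           ++++++++┃           
          ┃     #           ++++++++┃           
          ┃    #            ++++####┃           
          ┃    #            ++++####┃           
          ┃    #                    ┃           
          ┃  ####                   ┃           
          ┃  ####*                 *┃           
          ┃  #### ***     ********* ┃           
          ┃  ####   +++++++*******++┃           
          ┃             **          ┃           
          ┃               **        ┃           
          ┗━━━━━━━━━━━━━━━━━━━━━━━━━┛           
                                                
                                                
                                                
                                                


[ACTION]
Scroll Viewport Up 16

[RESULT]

                                                
                                                
                                                
          ┏━━━━━━━━━━━━━━━━━━━━━━━━━┓           
          ┃ DrawingCanvas           ┃           
          ┠─────────────────────────┨           
          ┃+    #                   ┃           
          ┃     #                   ┃           
          ┃     #                   ┃           
          ┃     #           ++++++++┃           
          ┃     #           ++++++++┃           
          ┃    #            ++++####┃           
          ┃    #            ++++####┃           
          ┃    #                    ┃           
          ┃  ####                   ┃           
          ┃  ####*                 *┃           
          ┃  #### ***     ********* ┃           
          ┃  ####   +++++++*******++┃           
          ┃             **          ┃           
          ┃               **        ┃           


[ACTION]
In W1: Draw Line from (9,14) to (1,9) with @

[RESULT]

                                                
                                                
                                                
          ┏━━━━━━━━━━━━━━━━━━━━━━━━━┓           
          ┃ DrawingCanvas           ┃           
          ┠─────────────────────────┨           
          ┃+    #                   ┃           
          ┃     #   @               ┃           
          ┃     #    @              ┃           
          ┃     #    @      ++++++++┃           
          ┃     #     @     ++++++++┃           
          ┃    #       @    ++++####┃           
          ┃    #       @    ++++####┃           
          ┃    #        @           ┃           
          ┃  ####       @           ┃           
          ┃  ####*       @         *┃           
          ┃  #### ***     ********* ┃           
          ┃  ####   +++++++*******++┃           
          ┃             **          ┃           
          ┃               **        ┃           
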